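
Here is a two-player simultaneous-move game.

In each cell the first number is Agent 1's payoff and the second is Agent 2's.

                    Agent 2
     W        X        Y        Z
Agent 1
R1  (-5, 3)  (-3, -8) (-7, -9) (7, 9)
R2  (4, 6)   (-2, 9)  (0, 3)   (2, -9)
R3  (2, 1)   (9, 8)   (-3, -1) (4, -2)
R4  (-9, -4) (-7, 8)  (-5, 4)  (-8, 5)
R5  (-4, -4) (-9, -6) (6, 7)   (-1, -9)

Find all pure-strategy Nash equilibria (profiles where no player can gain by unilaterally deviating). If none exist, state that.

(R1, Z), (R3, X), (R5, Y)

Agent 1 against W: payoffs -5, 4, 2, -9, -4 → best response R2.
Agent 1 against X: payoffs -3, -2, 9, -7, -9 → best response R3.
Agent 1 against Y: payoffs -7, 0, -3, -5, 6 → best response R5.
Agent 1 against Z: payoffs 7, 2, 4, -8, -1 → best response R1.
Agent 2 against R1: payoffs 3, -8, -9, 9 → best response Z.
Agent 2 against R2: payoffs 6, 9, 3, -9 → best response X.
Agent 2 against R3: payoffs 1, 8, -1, -2 → best response X.
Agent 2 against R4: payoffs -4, 8, 4, 5 → best response X.
Agent 2 against R5: payoffs -4, -6, 7, -9 → best response Y.
Mutual best responses: (R1, Z); (R3, X); (R5, Y).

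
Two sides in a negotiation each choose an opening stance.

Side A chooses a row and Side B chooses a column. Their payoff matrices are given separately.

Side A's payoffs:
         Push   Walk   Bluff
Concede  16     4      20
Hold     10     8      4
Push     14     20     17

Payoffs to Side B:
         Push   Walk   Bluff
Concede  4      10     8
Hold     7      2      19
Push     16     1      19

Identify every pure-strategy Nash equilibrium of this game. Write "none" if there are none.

(Concede, Push): Side B can switch to Walk (4 → 10). Not NE.
(Concede, Walk): Side A can switch to Hold (4 → 8). Not NE.
(Concede, Bluff): Side B can switch to Walk (8 → 10). Not NE.
(Hold, Push): Side A can switch to Concede (10 → 16). Not NE.
(Hold, Walk): Side A can switch to Push (8 → 20). Not NE.
(Hold, Bluff): Side A can switch to Concede (4 → 20). Not NE.
(Push, Push): Side A can switch to Concede (14 → 16). Not NE.
(Push, Walk): Side B can switch to Push (1 → 16). Not NE.
(Push, Bluff): Side A can switch to Concede (17 → 20). Not NE.

This game has no pure Nash equilibrium.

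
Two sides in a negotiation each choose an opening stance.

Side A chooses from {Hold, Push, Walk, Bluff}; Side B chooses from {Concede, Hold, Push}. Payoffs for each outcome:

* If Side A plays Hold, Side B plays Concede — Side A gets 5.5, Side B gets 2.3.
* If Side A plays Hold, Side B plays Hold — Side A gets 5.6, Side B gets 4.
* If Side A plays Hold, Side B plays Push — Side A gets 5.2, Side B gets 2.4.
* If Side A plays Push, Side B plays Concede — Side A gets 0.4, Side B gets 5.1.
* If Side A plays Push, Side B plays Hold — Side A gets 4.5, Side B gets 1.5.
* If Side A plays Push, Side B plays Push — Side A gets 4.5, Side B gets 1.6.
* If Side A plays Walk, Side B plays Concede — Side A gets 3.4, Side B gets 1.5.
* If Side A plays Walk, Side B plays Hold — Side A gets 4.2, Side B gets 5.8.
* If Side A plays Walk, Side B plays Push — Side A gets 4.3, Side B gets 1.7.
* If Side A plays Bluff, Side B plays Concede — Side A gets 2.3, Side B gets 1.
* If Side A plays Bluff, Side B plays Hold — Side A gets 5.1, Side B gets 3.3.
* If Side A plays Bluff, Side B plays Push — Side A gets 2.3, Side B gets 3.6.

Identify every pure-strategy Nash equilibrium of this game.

The unique pure-strategy Nash equilibrium is (Hold, Hold).

Side A against Concede: payoffs 5.5, 0.4, 3.4, 2.3 → best response Hold.
Side A against Hold: payoffs 5.6, 4.5, 4.2, 5.1 → best response Hold.
Side A against Push: payoffs 5.2, 4.5, 4.3, 2.3 → best response Hold.
Side B against Hold: payoffs 2.3, 4, 2.4 → best response Hold.
Side B against Push: payoffs 5.1, 1.5, 1.6 → best response Concede.
Side B against Walk: payoffs 1.5, 5.8, 1.7 → best response Hold.
Side B against Bluff: payoffs 1, 3.3, 3.6 → best response Push.
Mutual best responses: (Hold, Hold).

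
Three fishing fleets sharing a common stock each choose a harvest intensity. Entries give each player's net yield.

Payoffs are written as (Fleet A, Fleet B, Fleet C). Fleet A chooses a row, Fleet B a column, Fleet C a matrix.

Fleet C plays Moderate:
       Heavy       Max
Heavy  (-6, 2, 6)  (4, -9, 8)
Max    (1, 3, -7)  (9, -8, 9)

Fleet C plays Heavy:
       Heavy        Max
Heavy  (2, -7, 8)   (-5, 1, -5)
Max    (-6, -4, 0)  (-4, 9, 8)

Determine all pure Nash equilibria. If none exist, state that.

Fleet A against (Heavy, Moderate): payoffs -6, 1 → best response Max.
Fleet A against (Heavy, Heavy): payoffs 2, -6 → best response Heavy.
Fleet A against (Max, Moderate): payoffs 4, 9 → best response Max.
Fleet A against (Max, Heavy): payoffs -5, -4 → best response Max.
Fleet B against (Heavy, Moderate): payoffs 2, -9 → best response Heavy.
Fleet B against (Heavy, Heavy): payoffs -7, 1 → best response Max.
Fleet B against (Max, Moderate): payoffs 3, -8 → best response Heavy.
Fleet B against (Max, Heavy): payoffs -4, 9 → best response Max.
Fleet C against (Heavy, Heavy): payoffs 6, 8 → best response Heavy.
Fleet C against (Heavy, Max): payoffs 8, -5 → best response Moderate.
Fleet C against (Max, Heavy): payoffs -7, 0 → best response Heavy.
Fleet C against (Max, Max): payoffs 9, 8 → best response Moderate.
No profile is a mutual best response for all players.

This game has no pure Nash equilibrium.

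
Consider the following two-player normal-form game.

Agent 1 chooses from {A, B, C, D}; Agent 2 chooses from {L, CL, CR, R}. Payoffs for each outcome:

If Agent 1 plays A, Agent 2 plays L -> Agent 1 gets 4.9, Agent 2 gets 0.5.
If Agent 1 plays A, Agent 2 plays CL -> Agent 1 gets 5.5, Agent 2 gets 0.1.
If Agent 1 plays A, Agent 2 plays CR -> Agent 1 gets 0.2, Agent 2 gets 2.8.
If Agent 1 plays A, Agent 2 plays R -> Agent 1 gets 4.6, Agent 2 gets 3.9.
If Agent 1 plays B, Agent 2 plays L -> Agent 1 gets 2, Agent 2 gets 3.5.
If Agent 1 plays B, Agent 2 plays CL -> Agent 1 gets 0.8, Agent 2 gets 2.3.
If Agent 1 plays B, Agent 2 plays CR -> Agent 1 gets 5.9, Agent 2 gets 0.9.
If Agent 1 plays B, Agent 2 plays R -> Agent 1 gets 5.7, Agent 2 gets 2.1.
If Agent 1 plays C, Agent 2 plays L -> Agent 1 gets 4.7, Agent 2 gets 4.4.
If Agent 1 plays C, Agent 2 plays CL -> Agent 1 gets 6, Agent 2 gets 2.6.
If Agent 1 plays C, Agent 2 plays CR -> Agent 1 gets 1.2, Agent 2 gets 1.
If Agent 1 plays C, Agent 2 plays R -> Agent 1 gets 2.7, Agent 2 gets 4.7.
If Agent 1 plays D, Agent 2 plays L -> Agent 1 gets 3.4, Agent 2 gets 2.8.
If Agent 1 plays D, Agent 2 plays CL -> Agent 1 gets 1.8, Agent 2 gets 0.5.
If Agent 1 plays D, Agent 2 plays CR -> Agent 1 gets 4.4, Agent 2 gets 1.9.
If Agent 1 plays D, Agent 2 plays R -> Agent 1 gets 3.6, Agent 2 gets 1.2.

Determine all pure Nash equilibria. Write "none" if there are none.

none

(A, L): Agent 2 can switch to CR (0.5 → 2.8). Not NE.
(A, CL): Agent 1 can switch to C (5.5 → 6). Not NE.
(A, CR): Agent 1 can switch to B (0.2 → 5.9). Not NE.
(A, R): Agent 1 can switch to B (4.6 → 5.7). Not NE.
(B, L): Agent 1 can switch to A (2 → 4.9). Not NE.
(B, CL): Agent 1 can switch to A (0.8 → 5.5). Not NE.
(B, CR): Agent 2 can switch to L (0.9 → 3.5). Not NE.
(B, R): Agent 2 can switch to L (2.1 → 3.5). Not NE.
(C, L): Agent 1 can switch to A (4.7 → 4.9). Not NE.
(C, CL): Agent 2 can switch to L (2.6 → 4.4). Not NE.
(The remaining 6 profiles each have a profitable deviation by the same check.)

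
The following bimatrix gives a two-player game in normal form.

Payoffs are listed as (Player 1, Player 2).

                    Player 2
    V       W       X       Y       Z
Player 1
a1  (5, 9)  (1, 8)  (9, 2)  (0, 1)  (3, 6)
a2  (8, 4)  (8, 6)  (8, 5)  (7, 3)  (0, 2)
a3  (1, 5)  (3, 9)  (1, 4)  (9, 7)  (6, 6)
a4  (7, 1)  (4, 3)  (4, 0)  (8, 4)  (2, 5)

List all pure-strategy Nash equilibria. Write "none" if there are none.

(a1, V): Player 1 can switch to a2 (5 → 8). Not NE.
(a1, W): Player 1 can switch to a2 (1 → 8). Not NE.
(a1, X): Player 2 can switch to V (2 → 9). Not NE.
(a1, Y): Player 1 can switch to a2 (0 → 7). Not NE.
(a1, Z): Player 1 can switch to a3 (3 → 6). Not NE.
(a2, V): Player 2 can switch to W (4 → 6). Not NE.
(a2, W): Player 1 gets 8, best alternative 4; Player 2 gets 6, best alternative 5. No profitable deviation — NE.
(a2, X): Player 1 can switch to a1 (8 → 9). Not NE.
(a2, Y): Player 1 can switch to a3 (7 → 9). Not NE.
(The remaining 11 profiles each have a profitable deviation by the same check.)

Pure NE: (a2, W)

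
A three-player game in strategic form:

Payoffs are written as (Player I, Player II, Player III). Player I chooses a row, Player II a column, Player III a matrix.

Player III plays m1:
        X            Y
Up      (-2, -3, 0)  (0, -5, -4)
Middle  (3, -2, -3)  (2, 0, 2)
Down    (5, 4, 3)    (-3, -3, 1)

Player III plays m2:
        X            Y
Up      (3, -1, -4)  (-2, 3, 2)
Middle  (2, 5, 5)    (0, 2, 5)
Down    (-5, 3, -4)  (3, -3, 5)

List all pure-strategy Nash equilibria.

(Up, X, m1): Player I can switch to Middle (-2 → 3). Not NE.
(Up, X, m2): Player II can switch to Y (-1 → 3). Not NE.
(Up, Y, m1): Player I can switch to Middle (0 → 2). Not NE.
(Up, Y, m2): Player I can switch to Middle (-2 → 0). Not NE.
(Middle, X, m1): Player I can switch to Down (3 → 5). Not NE.
(Middle, X, m2): Player I can switch to Up (2 → 3). Not NE.
(Down, X, m1): Player I gets 5, best alternative 3; Player II gets 4, best alternative -3; Player III gets 3, best alternative -4. No profitable deviation — NE.
(The remaining 5 profiles each have a profitable deviation by the same check.)

(Down, X, m1)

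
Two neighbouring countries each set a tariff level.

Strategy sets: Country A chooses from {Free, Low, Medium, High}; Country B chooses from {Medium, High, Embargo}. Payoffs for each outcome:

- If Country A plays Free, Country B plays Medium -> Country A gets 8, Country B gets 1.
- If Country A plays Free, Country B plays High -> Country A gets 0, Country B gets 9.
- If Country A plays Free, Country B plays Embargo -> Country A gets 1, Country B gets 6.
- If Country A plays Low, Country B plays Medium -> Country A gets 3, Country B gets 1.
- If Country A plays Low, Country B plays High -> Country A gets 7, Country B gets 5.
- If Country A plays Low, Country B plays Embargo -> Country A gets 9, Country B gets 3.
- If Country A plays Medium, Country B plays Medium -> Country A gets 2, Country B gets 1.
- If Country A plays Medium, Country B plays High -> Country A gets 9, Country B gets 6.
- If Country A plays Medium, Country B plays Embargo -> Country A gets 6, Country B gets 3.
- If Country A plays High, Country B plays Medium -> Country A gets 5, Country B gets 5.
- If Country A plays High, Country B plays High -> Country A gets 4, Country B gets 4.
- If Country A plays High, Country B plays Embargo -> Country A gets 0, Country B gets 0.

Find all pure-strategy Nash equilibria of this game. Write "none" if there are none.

Check each profile: it is a Nash equilibrium iff no player can strictly gain by switching unilaterally.
(Free, Medium): Country B can switch to High (1 → 9). Not NE.
(Free, High): Country A can switch to Low (0 → 7). Not NE.
(Free, Embargo): Country A can switch to Low (1 → 9). Not NE.
(Low, Medium): Country A can switch to Free (3 → 8). Not NE.
(Low, High): Country A can switch to Medium (7 → 9). Not NE.
(Low, Embargo): Country B can switch to High (3 → 5). Not NE.
(Medium, High): Country A gets 9, best alternative 7; Country B gets 6, best alternative 3. No profitable deviation — NE.
(The remaining 5 profiles each have a profitable deviation by the same check.)

Pure NE: (Medium, High)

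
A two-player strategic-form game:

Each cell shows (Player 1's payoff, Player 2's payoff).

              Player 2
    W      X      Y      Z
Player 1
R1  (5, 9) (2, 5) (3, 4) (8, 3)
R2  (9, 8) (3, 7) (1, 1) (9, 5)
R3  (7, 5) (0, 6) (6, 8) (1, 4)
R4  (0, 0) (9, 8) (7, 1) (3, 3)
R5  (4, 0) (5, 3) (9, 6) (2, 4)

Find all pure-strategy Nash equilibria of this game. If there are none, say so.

Pure-strategy Nash equilibria: (R2, W), (R4, X), (R5, Y)

(R1, W): Player 1 can switch to R2 (5 → 9). Not NE.
(R1, X): Player 1 can switch to R2 (2 → 3). Not NE.
(R1, Y): Player 1 can switch to R3 (3 → 6). Not NE.
(R1, Z): Player 1 can switch to R2 (8 → 9). Not NE.
(R2, W): Player 1 gets 9, best alternative 7; Player 2 gets 8, best alternative 7. No profitable deviation — NE.
(R2, X): Player 1 can switch to R4 (3 → 9). Not NE.
(R2, Y): Player 1 can switch to R1 (1 → 3). Not NE.
(R4, X): Player 1 gets 9, best alternative 5; Player 2 gets 8, best alternative 3. No profitable deviation — NE.
(R5, Y): Player 1 gets 9, best alternative 7; Player 2 gets 6, best alternative 4. No profitable deviation — NE.
(The remaining 11 profiles each have a profitable deviation by the same check.)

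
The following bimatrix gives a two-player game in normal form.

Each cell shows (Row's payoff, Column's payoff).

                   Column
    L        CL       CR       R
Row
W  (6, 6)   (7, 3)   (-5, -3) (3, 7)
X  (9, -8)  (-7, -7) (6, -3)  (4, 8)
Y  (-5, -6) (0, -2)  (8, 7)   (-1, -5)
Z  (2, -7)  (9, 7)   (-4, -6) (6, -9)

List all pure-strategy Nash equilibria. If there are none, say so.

Pure-strategy Nash equilibria: (Y, CR) and (Z, CL)

For each strategy profile, look for a profitable unilateral deviation.
(W, L): Row can switch to X (6 → 9). Not NE.
(W, CL): Row can switch to Z (7 → 9). Not NE.
(W, CR): Row can switch to X (-5 → 6). Not NE.
(W, R): Row can switch to X (3 → 4). Not NE.
(X, L): Column can switch to CL (-8 → -7). Not NE.
(X, CL): Row can switch to W (-7 → 7). Not NE.
(X, CR): Row can switch to Y (6 → 8). Not NE.
(X, R): Row can switch to Z (4 → 6). Not NE.
(Y, L): Row can switch to W (-5 → 6). Not NE.
(Y, CL): Row can switch to W (0 → 7). Not NE.
(Y, CR): Row gets 8, best alternative 6; Column gets 7, best alternative -2. No profitable deviation — NE.
(Z, CL): Row gets 9, best alternative 7; Column gets 7, best alternative -6. No profitable deviation — NE.
(The remaining 4 profiles each have a profitable deviation by the same check.)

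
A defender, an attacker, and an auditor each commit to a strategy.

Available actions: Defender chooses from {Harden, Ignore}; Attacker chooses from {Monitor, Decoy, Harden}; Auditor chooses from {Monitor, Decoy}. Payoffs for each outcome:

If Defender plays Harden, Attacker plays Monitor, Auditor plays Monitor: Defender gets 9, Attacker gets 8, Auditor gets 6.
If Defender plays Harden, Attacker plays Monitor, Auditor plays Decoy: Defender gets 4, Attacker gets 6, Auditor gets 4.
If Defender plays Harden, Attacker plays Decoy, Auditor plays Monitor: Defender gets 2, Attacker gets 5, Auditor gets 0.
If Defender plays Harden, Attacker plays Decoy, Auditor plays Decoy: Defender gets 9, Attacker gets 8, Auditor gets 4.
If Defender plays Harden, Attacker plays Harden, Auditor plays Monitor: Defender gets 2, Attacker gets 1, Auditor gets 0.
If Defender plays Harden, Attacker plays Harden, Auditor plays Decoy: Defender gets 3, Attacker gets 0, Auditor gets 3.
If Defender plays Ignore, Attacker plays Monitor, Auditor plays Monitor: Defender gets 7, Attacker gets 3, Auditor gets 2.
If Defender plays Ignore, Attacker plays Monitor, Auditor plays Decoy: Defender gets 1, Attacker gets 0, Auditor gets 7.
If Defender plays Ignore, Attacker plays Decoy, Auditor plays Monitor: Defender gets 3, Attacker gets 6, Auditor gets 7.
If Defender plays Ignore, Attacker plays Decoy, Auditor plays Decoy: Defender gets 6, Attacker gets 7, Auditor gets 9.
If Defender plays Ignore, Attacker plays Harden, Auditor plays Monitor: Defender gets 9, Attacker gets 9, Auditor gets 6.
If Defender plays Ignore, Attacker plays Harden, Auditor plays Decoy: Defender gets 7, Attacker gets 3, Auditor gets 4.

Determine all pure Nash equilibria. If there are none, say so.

Pure-strategy Nash equilibria: (Harden, Monitor, Monitor) and (Harden, Decoy, Decoy) and (Ignore, Harden, Monitor)

(Harden, Monitor, Monitor): Defender gets 9, best alternative 7; Attacker gets 8, best alternative 5; Auditor gets 6, best alternative 4. No profitable deviation — NE.
(Harden, Monitor, Decoy): Attacker can switch to Decoy (6 → 8). Not NE.
(Harden, Decoy, Monitor): Defender can switch to Ignore (2 → 3). Not NE.
(Harden, Decoy, Decoy): Defender gets 9, best alternative 6; Attacker gets 8, best alternative 6; Auditor gets 4, best alternative 0. No profitable deviation — NE.
(Harden, Harden, Monitor): Defender can switch to Ignore (2 → 9). Not NE.
(Harden, Harden, Decoy): Defender can switch to Ignore (3 → 7). Not NE.
(Ignore, Monitor, Monitor): Defender can switch to Harden (7 → 9). Not NE.
(Ignore, Monitor, Decoy): Defender can switch to Harden (1 → 4). Not NE.
(Ignore, Decoy, Monitor): Attacker can switch to Harden (6 → 9). Not NE.
(Ignore, Decoy, Decoy): Defender can switch to Harden (6 → 9). Not NE.
(Ignore, Harden, Monitor): Defender gets 9, best alternative 2; Attacker gets 9, best alternative 6; Auditor gets 6, best alternative 4. No profitable deviation — NE.
(Ignore, Harden, Decoy): Attacker can switch to Decoy (3 → 7). Not NE.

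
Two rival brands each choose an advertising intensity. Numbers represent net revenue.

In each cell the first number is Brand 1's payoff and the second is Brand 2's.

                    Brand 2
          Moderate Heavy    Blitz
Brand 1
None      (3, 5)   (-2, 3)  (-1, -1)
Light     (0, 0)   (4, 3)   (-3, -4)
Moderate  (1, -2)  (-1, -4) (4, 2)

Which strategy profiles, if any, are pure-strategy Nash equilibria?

Brand 1 against Moderate: payoffs 3, 0, 1 → best response None.
Brand 1 against Heavy: payoffs -2, 4, -1 → best response Light.
Brand 1 against Blitz: payoffs -1, -3, 4 → best response Moderate.
Brand 2 against None: payoffs 5, 3, -1 → best response Moderate.
Brand 2 against Light: payoffs 0, 3, -4 → best response Heavy.
Brand 2 against Moderate: payoffs -2, -4, 2 → best response Blitz.
Mutual best responses: (None, Moderate); (Light, Heavy); (Moderate, Blitz).

The pure Nash equilibria are (None, Moderate); (Light, Heavy); (Moderate, Blitz).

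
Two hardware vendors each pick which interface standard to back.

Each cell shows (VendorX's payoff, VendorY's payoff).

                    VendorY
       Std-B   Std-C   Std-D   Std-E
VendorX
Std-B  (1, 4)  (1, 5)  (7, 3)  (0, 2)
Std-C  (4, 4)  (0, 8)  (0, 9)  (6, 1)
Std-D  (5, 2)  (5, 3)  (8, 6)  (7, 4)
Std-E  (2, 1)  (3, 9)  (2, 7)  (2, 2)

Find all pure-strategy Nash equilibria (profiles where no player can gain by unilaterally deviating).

Pure NE: (Std-D, Std-D)

VendorX against Std-B: payoffs 1, 4, 5, 2 → best response Std-D.
VendorX against Std-C: payoffs 1, 0, 5, 3 → best response Std-D.
VendorX against Std-D: payoffs 7, 0, 8, 2 → best response Std-D.
VendorX against Std-E: payoffs 0, 6, 7, 2 → best response Std-D.
VendorY against Std-B: payoffs 4, 5, 3, 2 → best response Std-C.
VendorY against Std-C: payoffs 4, 8, 9, 1 → best response Std-D.
VendorY against Std-D: payoffs 2, 3, 6, 4 → best response Std-D.
VendorY against Std-E: payoffs 1, 9, 7, 2 → best response Std-C.
Mutual best responses: (Std-D, Std-D).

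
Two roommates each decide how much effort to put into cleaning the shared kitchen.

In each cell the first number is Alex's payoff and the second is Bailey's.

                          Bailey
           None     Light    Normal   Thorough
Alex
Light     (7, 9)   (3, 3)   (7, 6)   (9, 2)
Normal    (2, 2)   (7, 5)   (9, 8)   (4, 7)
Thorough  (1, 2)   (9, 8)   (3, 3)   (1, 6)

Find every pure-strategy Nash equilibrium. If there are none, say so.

Pure-strategy Nash equilibria: (Light, None); (Normal, Normal); (Thorough, Light)

(Light, None): Alex gets 7, best alternative 2; Bailey gets 9, best alternative 6. No profitable deviation — NE.
(Light, Light): Alex can switch to Normal (3 → 7). Not NE.
(Light, Normal): Alex can switch to Normal (7 → 9). Not NE.
(Light, Thorough): Bailey can switch to None (2 → 9). Not NE.
(Normal, None): Alex can switch to Light (2 → 7). Not NE.
(Normal, Light): Alex can switch to Thorough (7 → 9). Not NE.
(Normal, Normal): Alex gets 9, best alternative 7; Bailey gets 8, best alternative 7. No profitable deviation — NE.
(Normal, Thorough): Alex can switch to Light (4 → 9). Not NE.
(Thorough, None): Alex can switch to Light (1 → 7). Not NE.
(Thorough, Light): Alex gets 9, best alternative 7; Bailey gets 8, best alternative 6. No profitable deviation — NE.
(Thorough, Normal): Alex can switch to Light (3 → 7). Not NE.
(The remaining 1 profile has a profitable deviation by the same check.)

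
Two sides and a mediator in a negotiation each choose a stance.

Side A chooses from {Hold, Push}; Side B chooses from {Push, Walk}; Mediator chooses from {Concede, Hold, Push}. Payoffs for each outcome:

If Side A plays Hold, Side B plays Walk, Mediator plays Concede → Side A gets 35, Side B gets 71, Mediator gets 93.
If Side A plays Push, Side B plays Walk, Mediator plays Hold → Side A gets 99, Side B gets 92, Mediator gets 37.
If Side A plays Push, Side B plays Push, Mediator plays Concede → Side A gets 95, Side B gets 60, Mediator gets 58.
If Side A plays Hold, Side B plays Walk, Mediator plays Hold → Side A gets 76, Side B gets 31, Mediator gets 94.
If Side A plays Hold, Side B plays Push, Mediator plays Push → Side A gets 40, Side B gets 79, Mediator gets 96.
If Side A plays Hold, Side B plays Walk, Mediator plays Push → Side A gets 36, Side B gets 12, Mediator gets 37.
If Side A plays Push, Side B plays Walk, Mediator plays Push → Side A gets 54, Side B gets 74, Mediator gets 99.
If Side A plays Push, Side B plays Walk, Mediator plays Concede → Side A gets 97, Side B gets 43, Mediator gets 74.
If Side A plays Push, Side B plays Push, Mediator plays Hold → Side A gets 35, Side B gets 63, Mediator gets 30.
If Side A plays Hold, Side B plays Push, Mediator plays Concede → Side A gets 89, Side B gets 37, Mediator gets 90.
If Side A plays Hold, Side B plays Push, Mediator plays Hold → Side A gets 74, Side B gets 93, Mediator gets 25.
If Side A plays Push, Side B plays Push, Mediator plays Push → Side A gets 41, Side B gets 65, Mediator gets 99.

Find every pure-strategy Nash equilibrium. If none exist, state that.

(Hold, Push, Concede): Side A can switch to Push (89 → 95). Not NE.
(Hold, Push, Hold): Mediator can switch to Concede (25 → 90). Not NE.
(Hold, Push, Push): Side A can switch to Push (40 → 41). Not NE.
(Hold, Walk, Concede): Side A can switch to Push (35 → 97). Not NE.
(Hold, Walk, Hold): Side A can switch to Push (76 → 99). Not NE.
(Hold, Walk, Push): Side A can switch to Push (36 → 54). Not NE.
(Push, Push, Concede): Mediator can switch to Push (58 → 99). Not NE.
(Push, Push, Hold): Side A can switch to Hold (35 → 74). Not NE.
(Push, Push, Push): Side B can switch to Walk (65 → 74). Not NE.
(Push, Walk, Concede): Side B can switch to Push (43 → 60). Not NE.
(Push, Walk, Hold): Mediator can switch to Concede (37 → 74). Not NE.
(Push, Walk, Push): Side A gets 54, best alternative 36; Side B gets 74, best alternative 65; Mediator gets 99, best alternative 74. No profitable deviation — NE.

The unique pure-strategy Nash equilibrium is (Push, Walk, Push).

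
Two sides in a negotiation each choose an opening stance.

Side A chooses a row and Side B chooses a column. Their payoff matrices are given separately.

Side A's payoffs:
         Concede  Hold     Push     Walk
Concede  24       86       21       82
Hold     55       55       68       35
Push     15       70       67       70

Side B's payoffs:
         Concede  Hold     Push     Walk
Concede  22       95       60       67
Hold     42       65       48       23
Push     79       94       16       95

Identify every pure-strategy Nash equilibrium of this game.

(Concede, Concede): Side A can switch to Hold (24 → 55). Not NE.
(Concede, Hold): Side A gets 86, best alternative 70; Side B gets 95, best alternative 67. No profitable deviation — NE.
(Concede, Push): Side A can switch to Hold (21 → 68). Not NE.
(Concede, Walk): Side B can switch to Hold (67 → 95). Not NE.
(Hold, Concede): Side B can switch to Hold (42 → 65). Not NE.
(Hold, Hold): Side A can switch to Concede (55 → 86). Not NE.
(Hold, Push): Side B can switch to Hold (48 → 65). Not NE.
(The remaining 5 profiles each have a profitable deviation by the same check.)

Pure NE: (Concede, Hold)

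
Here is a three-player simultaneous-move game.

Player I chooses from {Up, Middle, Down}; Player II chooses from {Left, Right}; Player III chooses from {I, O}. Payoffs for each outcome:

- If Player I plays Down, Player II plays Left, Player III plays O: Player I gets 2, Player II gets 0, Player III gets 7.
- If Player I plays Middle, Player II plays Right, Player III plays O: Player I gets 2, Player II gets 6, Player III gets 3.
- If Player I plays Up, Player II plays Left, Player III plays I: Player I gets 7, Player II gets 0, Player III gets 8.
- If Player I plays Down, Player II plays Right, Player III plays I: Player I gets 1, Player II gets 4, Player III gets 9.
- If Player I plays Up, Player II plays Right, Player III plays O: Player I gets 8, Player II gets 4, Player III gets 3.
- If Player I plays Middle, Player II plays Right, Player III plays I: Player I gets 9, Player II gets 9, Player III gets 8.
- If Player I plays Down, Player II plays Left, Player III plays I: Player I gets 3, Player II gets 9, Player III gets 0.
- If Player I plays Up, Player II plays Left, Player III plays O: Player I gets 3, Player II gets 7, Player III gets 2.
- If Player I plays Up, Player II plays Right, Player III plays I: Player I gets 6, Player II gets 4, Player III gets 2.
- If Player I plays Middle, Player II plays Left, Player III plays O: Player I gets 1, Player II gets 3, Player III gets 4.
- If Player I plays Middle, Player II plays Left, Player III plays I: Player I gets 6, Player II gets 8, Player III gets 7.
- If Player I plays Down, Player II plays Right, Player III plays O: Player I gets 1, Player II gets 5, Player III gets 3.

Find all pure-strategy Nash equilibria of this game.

Player I against (Left, I): payoffs 7, 6, 3 → best response Up.
Player I against (Left, O): payoffs 3, 1, 2 → best response Up.
Player I against (Right, I): payoffs 6, 9, 1 → best response Middle.
Player I against (Right, O): payoffs 8, 2, 1 → best response Up.
Player II against (Up, I): payoffs 0, 4 → best response Right.
Player II against (Up, O): payoffs 7, 4 → best response Left.
Player II against (Middle, I): payoffs 8, 9 → best response Right.
Player II against (Middle, O): payoffs 3, 6 → best response Right.
Player II against (Down, I): payoffs 9, 4 → best response Left.
Player II against (Down, O): payoffs 0, 5 → best response Right.
Player III against (Up, Left): payoffs 8, 2 → best response I.
Player III against (Up, Right): payoffs 2, 3 → best response O.
Player III against (Middle, Left): payoffs 7, 4 → best response I.
Player III against (Middle, Right): payoffs 8, 3 → best response I.
Player III against (Down, Left): payoffs 0, 7 → best response O.
Player III against (Down, Right): payoffs 9, 3 → best response I.
Mutual best responses: (Middle, Right, I).

Pure NE: (Middle, Right, I)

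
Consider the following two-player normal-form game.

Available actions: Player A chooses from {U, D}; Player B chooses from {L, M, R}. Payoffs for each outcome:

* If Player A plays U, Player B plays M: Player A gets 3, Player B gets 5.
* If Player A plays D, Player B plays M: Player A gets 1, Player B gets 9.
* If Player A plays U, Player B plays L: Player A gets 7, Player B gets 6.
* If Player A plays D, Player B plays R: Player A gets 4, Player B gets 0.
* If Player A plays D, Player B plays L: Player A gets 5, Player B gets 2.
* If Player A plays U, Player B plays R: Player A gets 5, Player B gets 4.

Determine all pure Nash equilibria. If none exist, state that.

The unique pure-strategy Nash equilibrium is (U, L).

(U, L): Player A gets 7, best alternative 5; Player B gets 6, best alternative 5. No profitable deviation — NE.
(U, M): Player B can switch to L (5 → 6). Not NE.
(U, R): Player B can switch to L (4 → 6). Not NE.
(D, L): Player A can switch to U (5 → 7). Not NE.
(D, M): Player A can switch to U (1 → 3). Not NE.
(D, R): Player A can switch to U (4 → 5). Not NE.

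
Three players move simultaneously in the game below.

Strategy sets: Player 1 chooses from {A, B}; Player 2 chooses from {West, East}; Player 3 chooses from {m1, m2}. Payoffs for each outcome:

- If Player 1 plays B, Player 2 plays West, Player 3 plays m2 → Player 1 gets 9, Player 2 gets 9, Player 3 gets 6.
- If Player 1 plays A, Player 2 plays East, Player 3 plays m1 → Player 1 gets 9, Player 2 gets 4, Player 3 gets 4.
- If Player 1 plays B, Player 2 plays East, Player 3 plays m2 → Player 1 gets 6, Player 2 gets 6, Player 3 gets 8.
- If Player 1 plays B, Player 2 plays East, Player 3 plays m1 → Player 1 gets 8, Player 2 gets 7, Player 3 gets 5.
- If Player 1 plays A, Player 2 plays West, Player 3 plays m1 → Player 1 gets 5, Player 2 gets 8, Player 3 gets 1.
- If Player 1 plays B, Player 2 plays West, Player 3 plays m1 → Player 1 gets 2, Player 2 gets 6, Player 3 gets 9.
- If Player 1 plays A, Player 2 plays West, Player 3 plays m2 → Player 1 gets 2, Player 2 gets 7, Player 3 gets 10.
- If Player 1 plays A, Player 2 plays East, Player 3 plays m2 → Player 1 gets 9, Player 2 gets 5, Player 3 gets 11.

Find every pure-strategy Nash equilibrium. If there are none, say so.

There is no pure-strategy Nash equilibrium.

(A, West, m1): Player 3 can switch to m2 (1 → 10). Not NE.
(A, West, m2): Player 1 can switch to B (2 → 9). Not NE.
(A, East, m1): Player 2 can switch to West (4 → 8). Not NE.
(A, East, m2): Player 2 can switch to West (5 → 7). Not NE.
(B, West, m1): Player 1 can switch to A (2 → 5). Not NE.
(B, West, m2): Player 3 can switch to m1 (6 → 9). Not NE.
(B, East, m1): Player 1 can switch to A (8 → 9). Not NE.
(B, East, m2): Player 1 can switch to A (6 → 9). Not NE.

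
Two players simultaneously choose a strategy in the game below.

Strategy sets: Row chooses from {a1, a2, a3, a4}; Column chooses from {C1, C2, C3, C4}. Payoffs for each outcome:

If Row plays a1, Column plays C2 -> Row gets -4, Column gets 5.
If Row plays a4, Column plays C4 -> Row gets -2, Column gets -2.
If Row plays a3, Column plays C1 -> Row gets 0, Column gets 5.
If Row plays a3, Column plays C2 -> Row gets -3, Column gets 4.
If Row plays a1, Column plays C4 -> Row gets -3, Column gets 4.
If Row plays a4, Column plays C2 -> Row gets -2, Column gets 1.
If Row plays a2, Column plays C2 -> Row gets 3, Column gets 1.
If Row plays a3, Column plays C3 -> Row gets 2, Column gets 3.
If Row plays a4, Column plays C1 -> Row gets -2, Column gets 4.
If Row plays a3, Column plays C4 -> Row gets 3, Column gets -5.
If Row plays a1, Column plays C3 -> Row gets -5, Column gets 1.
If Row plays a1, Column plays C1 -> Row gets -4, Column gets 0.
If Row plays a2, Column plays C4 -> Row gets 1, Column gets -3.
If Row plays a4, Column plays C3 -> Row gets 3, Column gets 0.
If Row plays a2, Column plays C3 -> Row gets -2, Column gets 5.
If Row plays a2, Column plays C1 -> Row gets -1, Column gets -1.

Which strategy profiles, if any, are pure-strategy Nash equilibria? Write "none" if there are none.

(a1, C1): Row can switch to a2 (-4 → -1). Not NE.
(a1, C2): Row can switch to a2 (-4 → 3). Not NE.
(a1, C3): Row can switch to a2 (-5 → -2). Not NE.
(a1, C4): Row can switch to a2 (-3 → 1). Not NE.
(a2, C1): Row can switch to a3 (-1 → 0). Not NE.
(a2, C2): Column can switch to C3 (1 → 5). Not NE.
(a2, C3): Row can switch to a3 (-2 → 2). Not NE.
(a2, C4): Row can switch to a3 (1 → 3). Not NE.
(a3, C1): Row gets 0, best alternative -1; Column gets 5, best alternative 4. No profitable deviation — NE.
(a3, C2): Row can switch to a2 (-3 → 3). Not NE.
(a3, C3): Row can switch to a4 (2 → 3). Not NE.
(a3, C4): Column can switch to C1 (-5 → 5). Not NE.
(a4, C1): Row can switch to a2 (-2 → -1). Not NE.
(The remaining 3 profiles each have a profitable deviation by the same check.)

The unique pure-strategy Nash equilibrium is (a3, C1).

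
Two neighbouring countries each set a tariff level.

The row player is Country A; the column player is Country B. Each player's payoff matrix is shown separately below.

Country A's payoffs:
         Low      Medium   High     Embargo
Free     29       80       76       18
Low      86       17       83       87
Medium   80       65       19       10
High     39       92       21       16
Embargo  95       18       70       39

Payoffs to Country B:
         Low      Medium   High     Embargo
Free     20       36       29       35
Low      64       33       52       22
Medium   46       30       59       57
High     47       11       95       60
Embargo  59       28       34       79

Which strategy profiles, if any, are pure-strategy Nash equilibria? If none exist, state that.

There is no pure-strategy Nash equilibrium.

Country A against Low: payoffs 29, 86, 80, 39, 95 → best response Embargo.
Country A against Medium: payoffs 80, 17, 65, 92, 18 → best response High.
Country A against High: payoffs 76, 83, 19, 21, 70 → best response Low.
Country A against Embargo: payoffs 18, 87, 10, 16, 39 → best response Low.
Country B against Free: payoffs 20, 36, 29, 35 → best response Medium.
Country B against Low: payoffs 64, 33, 52, 22 → best response Low.
Country B against Medium: payoffs 46, 30, 59, 57 → best response High.
Country B against High: payoffs 47, 11, 95, 60 → best response High.
Country B against Embargo: payoffs 59, 28, 34, 79 → best response Embargo.
No profile is a mutual best response for all players.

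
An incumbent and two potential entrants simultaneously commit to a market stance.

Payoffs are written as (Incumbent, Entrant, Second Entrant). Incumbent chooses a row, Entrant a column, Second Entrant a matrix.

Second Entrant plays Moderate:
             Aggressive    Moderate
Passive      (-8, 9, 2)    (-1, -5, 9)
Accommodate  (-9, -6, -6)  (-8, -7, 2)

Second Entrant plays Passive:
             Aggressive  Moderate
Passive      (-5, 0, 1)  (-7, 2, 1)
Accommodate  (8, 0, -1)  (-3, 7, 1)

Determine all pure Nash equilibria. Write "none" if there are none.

For each player, find the best response to each opponent profile; mutual best responses are the pure NE.
Incumbent against (Aggressive, Moderate): payoffs -8, -9 → best response Passive.
Incumbent against (Aggressive, Passive): payoffs -5, 8 → best response Accommodate.
Incumbent against (Moderate, Moderate): payoffs -1, -8 → best response Passive.
Incumbent against (Moderate, Passive): payoffs -7, -3 → best response Accommodate.
Entrant against (Passive, Moderate): payoffs 9, -5 → best response Aggressive.
Entrant against (Passive, Passive): payoffs 0, 2 → best response Moderate.
Entrant against (Accommodate, Moderate): payoffs -6, -7 → best response Aggressive.
Entrant against (Accommodate, Passive): payoffs 0, 7 → best response Moderate.
Second Entrant against (Passive, Aggressive): payoffs 2, 1 → best response Moderate.
Second Entrant against (Passive, Moderate): payoffs 9, 1 → best response Moderate.
Second Entrant against (Accommodate, Aggressive): payoffs -6, -1 → best response Passive.
Second Entrant against (Accommodate, Moderate): payoffs 2, 1 → best response Moderate.
Mutual best responses: (Passive, Aggressive, Moderate).

Pure NE: (Passive, Aggressive, Moderate)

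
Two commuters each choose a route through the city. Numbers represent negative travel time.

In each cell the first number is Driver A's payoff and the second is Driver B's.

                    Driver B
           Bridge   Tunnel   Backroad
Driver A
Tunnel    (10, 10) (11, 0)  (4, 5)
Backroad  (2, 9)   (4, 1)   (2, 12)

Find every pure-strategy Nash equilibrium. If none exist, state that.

The unique pure-strategy Nash equilibrium is (Tunnel, Bridge).

For each player, find the best response to each opponent profile; mutual best responses are the pure NE.
Driver A against Bridge: payoffs 10, 2 → best response Tunnel.
Driver A against Tunnel: payoffs 11, 4 → best response Tunnel.
Driver A against Backroad: payoffs 4, 2 → best response Tunnel.
Driver B against Tunnel: payoffs 10, 0, 5 → best response Bridge.
Driver B against Backroad: payoffs 9, 1, 12 → best response Backroad.
Mutual best responses: (Tunnel, Bridge).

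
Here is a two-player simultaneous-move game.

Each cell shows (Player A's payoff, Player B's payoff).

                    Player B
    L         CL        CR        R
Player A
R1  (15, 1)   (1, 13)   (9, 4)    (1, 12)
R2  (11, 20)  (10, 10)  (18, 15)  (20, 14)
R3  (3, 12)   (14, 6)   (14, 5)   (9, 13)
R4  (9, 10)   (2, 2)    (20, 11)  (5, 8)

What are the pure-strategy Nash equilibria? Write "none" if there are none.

(R1, L): Player B can switch to CL (1 → 13). Not NE.
(R1, CL): Player A can switch to R2 (1 → 10). Not NE.
(R1, CR): Player A can switch to R2 (9 → 18). Not NE.
(R1, R): Player A can switch to R2 (1 → 20). Not NE.
(R2, L): Player A can switch to R1 (11 → 15). Not NE.
(R2, CL): Player A can switch to R3 (10 → 14). Not NE.
(R2, CR): Player A can switch to R4 (18 → 20). Not NE.
(R2, R): Player B can switch to L (14 → 20). Not NE.
(R3, L): Player A can switch to R1 (3 → 15). Not NE.
(R3, CL): Player B can switch to L (6 → 12). Not NE.
(R3, CR): Player A can switch to R2 (14 → 18). Not NE.
(R3, R): Player A can switch to R2 (9 → 20). Not NE.
(R4, CR): Player A gets 20, best alternative 18; Player B gets 11, best alternative 10. No profitable deviation — NE.
(The remaining 3 profiles each have a profitable deviation by the same check.)

Pure NE: (R4, CR)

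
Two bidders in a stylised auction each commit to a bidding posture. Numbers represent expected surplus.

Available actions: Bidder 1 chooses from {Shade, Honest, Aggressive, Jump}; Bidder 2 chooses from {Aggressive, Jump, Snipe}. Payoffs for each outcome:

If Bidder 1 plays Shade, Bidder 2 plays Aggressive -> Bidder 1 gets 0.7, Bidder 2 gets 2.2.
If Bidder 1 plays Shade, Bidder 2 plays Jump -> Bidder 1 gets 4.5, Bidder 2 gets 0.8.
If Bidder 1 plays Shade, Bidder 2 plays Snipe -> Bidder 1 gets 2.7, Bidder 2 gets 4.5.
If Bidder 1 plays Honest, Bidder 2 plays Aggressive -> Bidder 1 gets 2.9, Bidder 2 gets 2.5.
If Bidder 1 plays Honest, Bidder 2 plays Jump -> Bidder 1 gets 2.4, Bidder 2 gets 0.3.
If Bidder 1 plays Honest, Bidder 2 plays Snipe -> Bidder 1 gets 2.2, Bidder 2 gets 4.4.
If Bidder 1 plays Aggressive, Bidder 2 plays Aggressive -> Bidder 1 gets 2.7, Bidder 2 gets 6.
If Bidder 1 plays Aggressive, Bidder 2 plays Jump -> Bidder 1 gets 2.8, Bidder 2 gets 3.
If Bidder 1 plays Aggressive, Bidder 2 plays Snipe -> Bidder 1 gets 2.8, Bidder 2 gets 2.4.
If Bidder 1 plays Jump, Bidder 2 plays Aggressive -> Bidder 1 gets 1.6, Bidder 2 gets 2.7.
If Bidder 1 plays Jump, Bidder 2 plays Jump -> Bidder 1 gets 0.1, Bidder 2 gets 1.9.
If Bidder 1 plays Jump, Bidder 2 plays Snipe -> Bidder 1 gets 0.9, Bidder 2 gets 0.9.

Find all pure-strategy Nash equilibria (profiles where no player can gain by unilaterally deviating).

Check each profile: it is a Nash equilibrium iff no player can strictly gain by switching unilaterally.
(Shade, Aggressive): Bidder 1 can switch to Honest (0.7 → 2.9). Not NE.
(Shade, Jump): Bidder 2 can switch to Aggressive (0.8 → 2.2). Not NE.
(Shade, Snipe): Bidder 1 can switch to Aggressive (2.7 → 2.8). Not NE.
(Honest, Aggressive): Bidder 2 can switch to Snipe (2.5 → 4.4). Not NE.
(Honest, Jump): Bidder 1 can switch to Shade (2.4 → 4.5). Not NE.
(Honest, Snipe): Bidder 1 can switch to Shade (2.2 → 2.7). Not NE.
(Aggressive, Aggressive): Bidder 1 can switch to Honest (2.7 → 2.9). Not NE.
(Aggressive, Jump): Bidder 1 can switch to Shade (2.8 → 4.5). Not NE.
(The remaining 4 profiles each have a profitable deviation by the same check.)

There is no pure-strategy Nash equilibrium.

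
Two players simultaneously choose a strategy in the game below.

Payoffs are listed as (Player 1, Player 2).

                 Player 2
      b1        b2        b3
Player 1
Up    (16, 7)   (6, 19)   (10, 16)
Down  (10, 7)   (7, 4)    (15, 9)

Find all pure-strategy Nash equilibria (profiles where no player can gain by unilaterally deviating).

The unique pure-strategy Nash equilibrium is (Down, b3).

Player 1 against b1: payoffs 16, 10 → best response Up.
Player 1 against b2: payoffs 6, 7 → best response Down.
Player 1 against b3: payoffs 10, 15 → best response Down.
Player 2 against Up: payoffs 7, 19, 16 → best response b2.
Player 2 against Down: payoffs 7, 4, 9 → best response b3.
Mutual best responses: (Down, b3).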